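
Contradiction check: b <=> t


Truth table over {b, t}:
b | t | φ
---------
False | False | True
True | False | False
False | True | False
True | True | True
Satisfying assignment at row 1: b=False, t=False gives True.

No, it is not a contradiction.


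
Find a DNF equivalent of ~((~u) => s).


Step 1: Rewrite implication then negate: ¬(¬(¬u) ∨ s) = (¬u) ∧ ¬s.

(~u) & (~s)


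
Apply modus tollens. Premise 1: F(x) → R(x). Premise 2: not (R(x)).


Modus tollens: from (P → Q) and ¬Q, infer ¬P.
Q = 'R(x)' is denied; since P → Q, P must also fail.

Not (F(x)).


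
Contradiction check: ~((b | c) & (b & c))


Truth table over {b, c}:
b | c | φ
---------
False | False | True
True | False | True
False | True | True
True | True | False
Satisfying assignment at row 1: b=False, c=False gives True.

No, it is not a contradiction.


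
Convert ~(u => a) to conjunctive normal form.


Step 1: Rewrite u → a as ¬u ∨ a.
Step 2: Negate: ¬(¬u ∨ a) = u ∧ ¬a (De Morgan + double negation).

u & (~a)


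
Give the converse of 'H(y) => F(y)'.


The converse of (P → Q) is (Q → P). It is not in general equivalent to the original.
Here P = 'H(y)' and Q = 'F(y)'.

If F(y), then H(y).


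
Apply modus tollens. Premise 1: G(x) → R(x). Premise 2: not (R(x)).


Modus tollens: from (P → Q) and ¬Q, infer ¬P.
Q = 'R(x)' is denied; since P → Q, P must also fail.

Not (G(x)).


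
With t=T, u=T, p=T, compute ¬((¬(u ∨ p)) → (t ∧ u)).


Substitute t=T, u=T, p=T:
u ∨ p = T ∨ T = T
¬(u ∨ p) = F
t ∧ u = T ∧ T = T
(¬(u ∨ p)) → (t ∧ u) = F → T = T
¬((¬(u ∨ p)) → (t ∧ u)) = F

F


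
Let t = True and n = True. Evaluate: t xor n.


Exclusive or is true when exactly one operand is true.
Substitute: t=True, n=True.
True xor True evaluates to False.

False


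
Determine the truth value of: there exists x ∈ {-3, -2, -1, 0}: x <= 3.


Evaluate the predicate on each element: -3:T, -2:T, -1:T, 0:T.
Witness x = -3 satisfies the predicate.

T


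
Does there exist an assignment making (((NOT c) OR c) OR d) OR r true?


Search for a satisfying assignment over {c, d, r}.
Try c=F, d=F, r=F: the formula evaluates to T.
A satisfying assignment exists.

Satisfiable.


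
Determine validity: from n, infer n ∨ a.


This matches the form of disjunction introduction: the conclusion follows in every model of the premises.

Valid.


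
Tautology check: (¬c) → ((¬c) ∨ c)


Build the truth table over {c}:
c | φ
-----
F | T
T | T
Every row evaluates to true.

Yes, it is a tautology.


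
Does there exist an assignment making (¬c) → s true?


Search for a satisfying assignment over {c, s}.
Try c=T, s=F: the formula evaluates to T.
A satisfying assignment exists.

Satisfiable.


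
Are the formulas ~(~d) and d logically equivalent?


Compare truth tables:
d | φ | ψ
---------
False | False | False
True | True | True
The columns φ and ψ agree on every row.

Yes, they are logically equivalent.


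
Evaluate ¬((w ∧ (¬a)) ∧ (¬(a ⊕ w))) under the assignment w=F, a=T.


Substitute w=F, a=T:
¬a = F
w ∧ (¬a) = F ∧ F = F
a ⊕ w = T ⊕ F = T
¬(a ⊕ w) = F
(w ∧ (¬a)) ∧ (¬(a ⊕ w)) = F ∧ F = F
¬((w ∧ (¬a)) ∧ (¬(a ⊕ w))) = T

T


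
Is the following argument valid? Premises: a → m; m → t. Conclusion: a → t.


This matches the form of hypothetical syllogism: the conclusion follows in every model of the premises.

Valid.


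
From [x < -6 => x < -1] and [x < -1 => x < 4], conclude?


Hypothetical syllogism: from (P → Q) and (Q → R), infer (P → R).
Chain the two implications through the shared middle term 'x < -1'.

x < -6 => x < 4


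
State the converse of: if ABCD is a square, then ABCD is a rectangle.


The converse of (P → Q) is (Q → P). It is not in general equivalent to the original.
Here P = 'ABCD is a square' and Q = 'ABCD is a rectangle'.

If ABCD is a rectangle, then ABCD is a square.


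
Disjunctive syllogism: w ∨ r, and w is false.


Disjunctive syllogism: from (P ∨ Q) and ¬P, infer Q.
One disjunct, 'w', is ruled out; the other must hold.

r


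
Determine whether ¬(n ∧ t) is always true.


Build the truth table over {n, t}:
n | t | φ
---------
F | F | T
T | F | T
F | T | T
T | T | F
Counterexample at row 4: with n=T, t=T, the formula is F.

No, it is not a tautology.


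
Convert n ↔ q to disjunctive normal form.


Step 1: n ↔ q is true exactly when both agree: (n ∧ q) ∨ (¬n ∧ ¬q).

(n ∧ q) ∨ ((¬n) ∧ (¬q))


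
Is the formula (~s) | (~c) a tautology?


Build the truth table over {c, s}:
c | s | φ
---------
False | False | True
True | False | True
False | True | True
True | True | False
Counterexample at row 4: with c=True, s=True, the formula is False.

No, it is not a tautology.


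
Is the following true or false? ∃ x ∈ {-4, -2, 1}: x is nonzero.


Evaluate the predicate on each element: -4:T, -2:T, 1:T.
Witness x = -4 satisfies the predicate.

T


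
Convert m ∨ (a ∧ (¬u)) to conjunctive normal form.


Step 1: Distribute ∨ over ∧: m ∨ (a ∧ (¬u)) = (m ∨ a) ∧ (m ∨ (¬u)).

(m ∨ a) ∧ (m ∨ (¬u))


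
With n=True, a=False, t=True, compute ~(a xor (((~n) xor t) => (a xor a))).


Substitute n=True, a=False, t=True:
~n = False
(~n) xor t = False xor True = True
a xor a = False xor False = False
((~n) xor t) => (a xor a) = True => False = False
a xor (((~n) xor t) => (a xor a)) = False xor False = False
~(a xor (((~n) xor t) => (a xor a))) = True

True


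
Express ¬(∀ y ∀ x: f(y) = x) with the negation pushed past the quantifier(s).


Negation flips each quantifier (∀↔∃) and negates the inner predicate.
¬(∀ y ∀ x: φ) = ∃ y ∃ x: ¬φ.

∃ y ∃ x: ¬(f(y) = x)


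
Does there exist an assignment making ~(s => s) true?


Check all 2 assignments over {s}:
s | φ
-----
False | False
True | False
No assignment makes the formula true.

Unsatisfiable.


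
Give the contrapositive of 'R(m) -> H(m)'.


The contrapositive of (P → Q) is (¬Q → ¬P); it is logically equivalent to the original.
Here P = 'R(m)' and Q = 'H(m)'.

If not (H(m)), then not (R(m)).


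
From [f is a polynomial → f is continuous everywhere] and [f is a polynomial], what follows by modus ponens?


Modus ponens: from (P → Q) and P, infer Q.
P = 'f is a polynomial' is asserted, and P → Q holds, so Q follows.

f is continuous everywhere.


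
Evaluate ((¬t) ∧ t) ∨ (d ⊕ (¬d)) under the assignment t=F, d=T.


Substitute t=F, d=T:
¬t = T
(¬t) ∧ t = T ∧ F = F
¬d = F
d ⊕ (¬d) = T ⊕ F = T
((¬t) ∧ t) ∨ (d ⊕ (¬d)) = F ∨ T = T

T


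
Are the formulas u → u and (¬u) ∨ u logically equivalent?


Compare truth tables:
u | φ | ψ
---------
F | T | T
T | T | T
The columns φ and ψ agree on every row.

Yes, they are logically equivalent.


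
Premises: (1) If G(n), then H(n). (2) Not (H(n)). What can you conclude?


Modus tollens: from (P → Q) and ¬Q, infer ¬P.
Q = 'H(n)' is denied; since P → Q, P must also fail.

Not (G(n)).


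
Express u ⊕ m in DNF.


Step 1: u ⊕ m is true exactly when they disagree: (u ∧ ¬m) ∨ (¬u ∧ m).

(u ∧ (¬m)) ∨ ((¬u) ∧ m)


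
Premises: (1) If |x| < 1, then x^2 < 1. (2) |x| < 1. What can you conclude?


Modus ponens: from (P → Q) and P, infer Q.
P = '|x| < 1' is asserted, and P → Q holds, so Q follows.

x^2 < 1.


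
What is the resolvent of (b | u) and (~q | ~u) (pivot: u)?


The clauses contain complementary literals u and ~u.
Resolution eliminates this pair and disjoins the remaining literals (merging duplicates).

(b | ~q)


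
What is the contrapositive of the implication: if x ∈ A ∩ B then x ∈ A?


The contrapositive of (P → Q) is (¬Q → ¬P); it is logically equivalent to the original.
Here P = 'x ∈ A ∩ B' and Q = 'x ∈ A'.

If not (x ∈ A), then not (x ∈ A ∩ B).


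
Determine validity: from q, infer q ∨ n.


This matches the form of disjunction introduction: the conclusion follows in every model of the premises.

Valid.


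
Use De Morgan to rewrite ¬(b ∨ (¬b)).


De Morgan: the negation of a disjunction is the conjunction of the negations.
Distribute ¬ across ∨, flipping it to ∧, and negate each literal.

(¬b) ∧ b


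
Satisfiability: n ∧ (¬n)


Check all 2 assignments over {n}:
n | φ
-----
F | F
T | F
No assignment makes the formula true.

Unsatisfiable.


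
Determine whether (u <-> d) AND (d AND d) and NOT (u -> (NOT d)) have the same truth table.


Compare truth tables:
d | u | φ | ψ
-------------
F | F | F | F
T | F | F | F
F | T | F | F
T | T | T | T
The columns φ and ψ agree on every row.

Yes, they are logically equivalent.


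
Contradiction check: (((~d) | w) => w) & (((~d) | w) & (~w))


Truth table over {d, w}:
d | w | φ
---------
False | False | False
True | False | False
False | True | False
True | True | False
Every row is false.

Yes, it is a contradiction.


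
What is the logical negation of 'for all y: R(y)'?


¬(for all x: φ) = there exists x: ¬φ, and ¬(there exists x: φ) = for all x: ¬φ.
Apply to the universal statement.

there exists y: NOT(R(y))


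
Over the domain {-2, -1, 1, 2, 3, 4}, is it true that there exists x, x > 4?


Evaluate the predicate on each element: -2:F, -1:F, 1:F, 2:F, 3:F, 4:F.
No element satisfies the predicate.

F


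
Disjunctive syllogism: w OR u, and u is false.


Disjunctive syllogism: from (P ∨ Q) and ¬P, infer Q.
One disjunct, 'u', is ruled out; the other must hold.

w


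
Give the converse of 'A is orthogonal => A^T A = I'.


The converse of (P → Q) is (Q → P). It is not in general equivalent to the original.
Here P = 'A is orthogonal' and Q = 'A^T A = I'.

If A^T A = I, then A is orthogonal.


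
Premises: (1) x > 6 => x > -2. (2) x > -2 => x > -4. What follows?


Hypothetical syllogism: from (P → Q) and (Q → R), infer (P → R).
Chain the two implications through the shared middle term 'x > -2'.

x > 6 => x > -4


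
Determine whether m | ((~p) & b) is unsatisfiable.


Truth table over {b, m, p}:
b | m | p | φ
-------------
False | False | False | False
True | False | False | True
False | True | False | True
True | True | False | True
False | False | True | False
True | False | True | False
False | True | True | True
True | True | True | True
Satisfying assignment at row 2: b=True, m=False, p=False gives True.

No, it is not a contradiction.


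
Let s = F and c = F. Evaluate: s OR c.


Disjunction is false only when both operands are false.
Substitute: s=F, c=F.
F OR F evaluates to F.

F


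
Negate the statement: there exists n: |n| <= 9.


¬(for all x: φ) = there exists x: ¬φ, and ¬(there exists x: φ) = for all x: ¬φ.
Apply to the existential statement.

for all n: NOT(|n| <= 9)


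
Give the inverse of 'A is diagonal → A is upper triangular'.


The inverse of (P → Q) is (¬P → ¬Q). It is equivalent to the converse, not to the original.
Here P = 'A is diagonal' and Q = 'A is upper triangular'.

If not (A is diagonal), then not (A is upper triangular).


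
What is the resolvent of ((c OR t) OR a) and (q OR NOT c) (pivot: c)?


The clauses contain complementary literals c and NOTc.
Resolution eliminates this pair and disjoins the remaining literals (merging duplicates).

((t OR a) OR q)


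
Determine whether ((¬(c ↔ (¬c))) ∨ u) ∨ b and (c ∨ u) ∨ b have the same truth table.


Compare truth tables:
b | c | u | φ | ψ
-----------------
F | F | F | T | F
T | F | F | T | T
F | T | F | T | T
T | T | F | T | T
F | F | T | T | T
T | F | T | T | T
F | T | T | T | T
T | T | T | T | T
They differ at row 1 (b=F, c=F, u=F): φ=T but ψ=F.

No, they are not logically equivalent.


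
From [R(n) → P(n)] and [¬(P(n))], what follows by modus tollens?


Modus tollens: from (P → Q) and ¬Q, infer ¬P.
Q = 'P(n)' is denied; since P → Q, P must also fail.

Not (R(n)).


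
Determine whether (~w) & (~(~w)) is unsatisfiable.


Truth table over {w}:
w | φ
-----
False | False
True | False
Every row is false.

Yes, it is a contradiction.


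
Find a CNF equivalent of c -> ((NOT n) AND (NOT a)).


Step 1: Rewrite c → ((¬n) ∧ (¬a)) as ¬c ∨ ((¬n) ∧ (¬a)).
Step 2: Distribute ∨ over ∧.

((NOT c) OR (NOT n)) AND ((NOT c) OR (NOT a))


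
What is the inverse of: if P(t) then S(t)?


The inverse of (P → Q) is (¬P → ¬Q). It is equivalent to the converse, not to the original.
Here P = 'P(t)' and Q = 'S(t)'.

If not (P(t)), then not (S(t)).


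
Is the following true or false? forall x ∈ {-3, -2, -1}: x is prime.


Evaluate the predicate on each element: -3:False, -2:False, -1:False.
Counterexample x = -3 fails the predicate.

False


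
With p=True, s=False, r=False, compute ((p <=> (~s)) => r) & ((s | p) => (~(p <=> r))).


Substitute p=True, s=False, r=False:
~s = True
p <=> (~s) = True <=> True = True
(p <=> (~s)) => r = True => False = False
s | p = False | True = True
p <=> r = True <=> False = False
~(p <=> r) = True
(s | p) => (~(p <=> r)) = True => True = True
((p <=> (~s)) => r) & ((s | p) => (~(p <=> r))) = False & True = False

False


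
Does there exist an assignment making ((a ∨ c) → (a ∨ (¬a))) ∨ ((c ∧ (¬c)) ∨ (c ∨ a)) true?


Search for a satisfying assignment over {a, c}.
Try a=F, c=F: the formula evaluates to T.
A satisfying assignment exists.

Satisfiable.


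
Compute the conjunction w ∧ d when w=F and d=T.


Conjunction is true only when both operands are true.
Substitute: w=F, d=T.
F ∧ T evaluates to F.

F


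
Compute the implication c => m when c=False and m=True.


Implication is false only when antecedent is true and consequent is false.
Substitute: c=False, m=True.
False => True evaluates to True.

True


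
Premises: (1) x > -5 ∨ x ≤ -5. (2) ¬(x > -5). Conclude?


Disjunctive syllogism: from (P ∨ Q) and ¬P, infer Q.
One disjunct, 'x > -5', is ruled out; the other must hold.

x ≤ -5


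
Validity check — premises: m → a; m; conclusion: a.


This matches the form of modus ponens: the conclusion follows in every model of the premises.

Valid.


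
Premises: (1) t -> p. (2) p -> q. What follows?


Hypothetical syllogism: from (P → Q) and (Q → R), infer (P → R).
Chain the two implications through the shared middle term 'p'.

t -> q


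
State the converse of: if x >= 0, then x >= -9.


The converse of (P → Q) is (Q → P). It is not in general equivalent to the original.
Here P = 'x >= 0' and Q = 'x >= -9'.

If x >= -9, then x >= 0.


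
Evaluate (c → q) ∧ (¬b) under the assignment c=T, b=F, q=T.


Substitute c=T, b=F, q=T:
c → q = T → T = T
¬b = T
(c → q) ∧ (¬b) = T ∧ T = T

T


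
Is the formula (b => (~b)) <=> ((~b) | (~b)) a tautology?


Build the truth table over {b}:
b | φ
-----
False | True
True | True
Every row evaluates to true.

Yes, it is a tautology.


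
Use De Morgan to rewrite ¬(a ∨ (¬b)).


De Morgan: the negation of a disjunction is the conjunction of the negations.
Distribute ¬ across ∨, flipping it to ∧, and negate each literal.

(¬a) ∧ b


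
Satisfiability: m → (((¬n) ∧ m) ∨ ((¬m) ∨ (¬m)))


Search for a satisfying assignment over {m, n}.
Try m=F, n=F: the formula evaluates to T.
A satisfying assignment exists.

Satisfiable.


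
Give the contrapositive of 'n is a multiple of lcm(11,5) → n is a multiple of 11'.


The contrapositive of (P → Q) is (¬Q → ¬P); it is logically equivalent to the original.
Here P = 'n is a multiple of lcm(11,5)' and Q = 'n is a multiple of 11'.

If not (n is a multiple of 11), then not (n is a multiple of lcm(11,5)).


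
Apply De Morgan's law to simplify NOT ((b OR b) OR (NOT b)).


De Morgan: the negation of a disjunction is the conjunction of the negations.
Distribute NOT across OR, flipping it to AND, and negate each literal.

((NOT b) AND (NOT b)) AND b


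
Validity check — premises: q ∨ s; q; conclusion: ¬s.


This is affirming a disjunct (fallacy). There exist truth assignments where the premises are all true but the conclusion is false.

Invalid.


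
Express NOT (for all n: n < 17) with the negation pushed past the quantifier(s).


¬(for all x: φ) = there exists x: ¬φ, and ¬(there exists x: φ) = for all x: ¬φ.
Apply to the universal statement.

there exists n: NOT(n < 17)


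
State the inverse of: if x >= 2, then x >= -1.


The inverse of (P → Q) is (¬P → ¬Q). It is equivalent to the converse, not to the original.
Here P = 'x >= 2' and Q = 'x >= -1'.

If not (x >= 2), then not (x >= -1).


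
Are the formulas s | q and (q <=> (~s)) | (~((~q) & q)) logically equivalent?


Compare truth tables:
q | s | φ | ψ
-------------
False | False | False | True
True | False | True | True
False | True | True | True
True | True | True | True
They differ at row 1 (q=False, s=False): φ=False but ψ=True.

No, they are not logically equivalent.


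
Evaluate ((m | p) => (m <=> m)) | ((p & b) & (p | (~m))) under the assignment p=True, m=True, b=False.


Substitute p=True, m=True, b=False:
m | p = True | True = True
m <=> m = True <=> True = True
(m | p) => (m <=> m) = True => True = True
p & b = True & False = False
~m = False
p | (~m) = True | False = True
(p & b) & (p | (~m)) = False & True = False
((m | p) => (m <=> m)) | ((p & b) & (p | (~m))) = True | False = True

True


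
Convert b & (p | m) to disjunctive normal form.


Step 1: Distribute ∧ over ∨: b ∧ (p ∨ m) = (b ∧ p) ∨ (b ∧ m).

(b & p) | (b & m)


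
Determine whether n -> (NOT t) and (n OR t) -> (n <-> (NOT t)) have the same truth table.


Compare truth tables:
n | t | φ | ψ
-------------
F | F | T | T
T | F | T | T
F | T | T | T
T | T | F | F
The columns φ and ψ agree on every row.

Yes, they are logically equivalent.


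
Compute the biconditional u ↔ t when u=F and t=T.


Biconditional is true when both operands have the same truth value.
Substitute: u=F, t=T.
F ↔ T evaluates to F.

F


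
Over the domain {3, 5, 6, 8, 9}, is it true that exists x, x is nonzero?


Evaluate the predicate on each element: 3:True, 5:True, 6:True, 8:True, 9:True.
Witness x = 3 satisfies the predicate.

True


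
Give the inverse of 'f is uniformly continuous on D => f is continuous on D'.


The inverse of (P → Q) is (¬P → ¬Q). It is equivalent to the converse, not to the original.
Here P = 'f is uniformly continuous on D' and Q = 'f is continuous on D'.

If not (f is uniformly continuous on D), then not (f is continuous on D).


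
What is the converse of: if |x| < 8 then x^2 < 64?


The converse of (P → Q) is (Q → P). It is not in general equivalent to the original.
Here P = '|x| < 8' and Q = 'x^2 < 64'.

If x^2 < 64, then |x| < 8.


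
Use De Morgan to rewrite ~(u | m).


De Morgan: the negation of a disjunction is the conjunction of the negations.
Distribute ~ across |, flipping it to &, and negate each literal.

(~u) & (~m)


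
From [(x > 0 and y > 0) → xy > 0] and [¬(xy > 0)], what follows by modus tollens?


Modus tollens: from (P → Q) and ¬Q, infer ¬P.
Q = 'xy > 0' is denied; since P → Q, P must also fail.

Not ((x > 0 and y > 0)).


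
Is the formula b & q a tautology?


Build the truth table over {b, q}:
b | q | φ
---------
False | False | False
True | False | False
False | True | False
True | True | True
Counterexample at row 1: with b=False, q=False, the formula is False.

No, it is not a tautology.


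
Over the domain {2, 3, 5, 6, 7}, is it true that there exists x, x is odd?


Evaluate the predicate on each element: 2:F, 3:T, 5:T, 6:F, 7:T.
Witness x = 3 satisfies the predicate.

T


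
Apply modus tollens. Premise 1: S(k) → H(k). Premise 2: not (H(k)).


Modus tollens: from (P → Q) and ¬Q, infer ¬P.
Q = 'H(k)' is denied; since P → Q, P must also fail.

Not (S(k)).


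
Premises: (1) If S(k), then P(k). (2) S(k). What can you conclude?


Modus ponens: from (P → Q) and P, infer Q.
P = 'S(k)' is asserted, and P → Q holds, so Q follows.

P(k).


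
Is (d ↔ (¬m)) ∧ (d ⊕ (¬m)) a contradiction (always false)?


Truth table over {d, m}:
d | m | φ
---------
F | F | F
T | F | F
F | T | F
T | T | F
Every row is false.

Yes, it is a contradiction.


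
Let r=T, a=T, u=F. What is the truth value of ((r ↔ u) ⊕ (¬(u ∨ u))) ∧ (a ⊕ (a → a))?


Substitute r=T, a=T, u=F:
r ↔ u = T ↔ F = F
u ∨ u = F ∨ F = F
¬(u ∨ u) = T
(r ↔ u) ⊕ (¬(u ∨ u)) = F ⊕ T = T
a → a = T → T = T
a ⊕ (a → a) = T ⊕ T = F
((r ↔ u) ⊕ (¬(u ∨ u))) ∧ (a ⊕ (a → a)) = T ∧ F = F

F


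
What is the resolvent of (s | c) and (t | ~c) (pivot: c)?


The clauses contain complementary literals c and ~c.
Resolution eliminates this pair and disjoins the remaining literals (merging duplicates).

(s | t)


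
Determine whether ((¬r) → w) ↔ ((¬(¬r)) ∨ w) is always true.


Build the truth table over {r, w}:
r | w | φ
---------
F | F | T
T | F | T
F | T | T
T | T | T
Every row evaluates to true.

Yes, it is a tautology.


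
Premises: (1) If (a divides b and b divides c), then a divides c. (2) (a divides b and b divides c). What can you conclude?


Modus ponens: from (P → Q) and P, infer Q.
P = '(a divides b and b divides c)' is asserted, and P → Q holds, so Q follows.

a divides c.


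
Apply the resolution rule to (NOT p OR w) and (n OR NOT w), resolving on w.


The clauses contain complementary literals w and NOTw.
Resolution eliminates this pair and disjoins the remaining literals (merging duplicates).

(NOT p OR n)


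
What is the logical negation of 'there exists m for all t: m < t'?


Negation flips each quantifier (∀↔∃) and negates the inner predicate.
¬(there exists m for all t: φ) = for all m there exists t: ¬φ.

for all m there exists t: NOT(m < t)


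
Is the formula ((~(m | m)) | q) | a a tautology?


Build the truth table over {a, m, q}:
a | m | q | φ
-------------
False | False | False | True
True | False | False | True
False | True | False | False
True | True | False | True
False | False | True | True
True | False | True | True
False | True | True | True
True | True | True | True
Counterexample at row 3: with a=False, m=True, q=False, the formula is False.

No, it is not a tautology.


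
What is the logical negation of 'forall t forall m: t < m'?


Negation flips each quantifier (∀↔∃) and negates the inner predicate.
¬(forall t forall m: φ) = exists t exists m: ¬φ.

exists t exists m: ~(t < m)


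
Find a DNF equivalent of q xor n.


Step 1: q ⊕ n is true exactly when they disagree: (q ∧ ¬n) ∨ (¬q ∧ n).

(q & (~n)) | ((~q) & n)


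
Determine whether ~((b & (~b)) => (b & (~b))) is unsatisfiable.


Truth table over {b}:
b | φ
-----
False | False
True | False
Every row is false.

Yes, it is a contradiction.


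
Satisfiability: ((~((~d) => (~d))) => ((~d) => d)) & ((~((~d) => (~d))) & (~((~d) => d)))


Check all 2 assignments over {d}:
d | φ
-----
False | False
True | False
No assignment makes the formula true.

Unsatisfiable.


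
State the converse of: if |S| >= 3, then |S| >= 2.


The converse of (P → Q) is (Q → P). It is not in general equivalent to the original.
Here P = '|S| >= 3' and Q = '|S| >= 2'.

If |S| >= 2, then |S| >= 3.


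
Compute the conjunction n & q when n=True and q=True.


Conjunction is true only when both operands are true.
Substitute: n=True, q=True.
True & True evaluates to True.

True


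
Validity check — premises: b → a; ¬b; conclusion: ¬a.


This is denying the antecedent (fallacy). There exist truth assignments where the premises are all true but the conclusion is false.

Invalid.


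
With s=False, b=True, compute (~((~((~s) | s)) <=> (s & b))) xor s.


Substitute s=False, b=True:
~s = True
(~s) | s = True | False = True
~((~s) | s) = False
s & b = False & True = False
(~((~s) | s)) <=> (s & b) = False <=> False = True
~((~((~s) | s)) <=> (s & b)) = False
(~((~((~s) | s)) <=> (s & b))) xor s = False xor False = False

False


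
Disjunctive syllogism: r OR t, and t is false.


Disjunctive syllogism: from (P ∨ Q) and ¬P, infer Q.
One disjunct, 't', is ruled out; the other must hold.

r


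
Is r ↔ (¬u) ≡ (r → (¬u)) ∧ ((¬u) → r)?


Compare truth tables:
r | u | φ | ψ
-------------
F | F | F | F
T | F | T | T
F | T | T | T
T | T | F | F
The columns φ and ψ agree on every row.

Yes, they are logically equivalent.


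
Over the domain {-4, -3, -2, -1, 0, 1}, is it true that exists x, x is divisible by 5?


Evaluate the predicate on each element: -4:False, -3:False, -2:False, -1:False, 0:True, 1:False.
Witness x = 0 satisfies the predicate.

True


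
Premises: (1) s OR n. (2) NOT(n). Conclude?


Disjunctive syllogism: from (P ∨ Q) and ¬P, infer Q.
One disjunct, 'n', is ruled out; the other must hold.

s


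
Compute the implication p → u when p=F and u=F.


Implication is false only when antecedent is true and consequent is false.
Substitute: p=F, u=F.
F → F evaluates to T.

T


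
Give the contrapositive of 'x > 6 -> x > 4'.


The contrapositive of (P → Q) is (¬Q → ¬P); it is logically equivalent to the original.
Here P = 'x > 6' and Q = 'x > 4'.

If not (x > 4), then not (x > 6).


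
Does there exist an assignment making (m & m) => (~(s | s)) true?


Search for a satisfying assignment over {m, s}.
Try m=False, s=False: the formula evaluates to True.
A satisfying assignment exists.

Satisfiable.


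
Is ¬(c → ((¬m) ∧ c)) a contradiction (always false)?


Truth table over {c, m}:
c | m | φ
---------
F | F | F
T | F | F
F | T | F
T | T | T
Satisfying assignment at row 4: c=T, m=T gives T.

No, it is not a contradiction.


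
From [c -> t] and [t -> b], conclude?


Hypothetical syllogism: from (P → Q) and (Q → R), infer (P → R).
Chain the two implications through the shared middle term 't'.

c -> b


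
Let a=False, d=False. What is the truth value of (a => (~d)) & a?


Substitute a=False, d=False:
~d = True
a => (~d) = False => True = True
(a => (~d)) & a = True & False = False

False


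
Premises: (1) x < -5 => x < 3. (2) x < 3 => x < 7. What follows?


Hypothetical syllogism: from (P → Q) and (Q → R), infer (P → R).
Chain the two implications through the shared middle term 'x < 3'.

x < -5 => x < 7


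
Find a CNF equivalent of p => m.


Step 1: Rewrite p → m as ¬p ∨ m.

(~p) | m


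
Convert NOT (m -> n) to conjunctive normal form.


Step 1: Rewrite m → n as ¬m ∨ n.
Step 2: Negate: ¬(¬m ∨ n) = m ∧ ¬n (De Morgan + double negation).

m AND (NOT n)


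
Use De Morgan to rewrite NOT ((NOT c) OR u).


De Morgan: the negation of a disjunction is the conjunction of the negations.
Distribute NOT across OR, flipping it to AND, and negate each literal.

c AND (NOT u)


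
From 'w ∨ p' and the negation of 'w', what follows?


Disjunctive syllogism: from (P ∨ Q) and ¬P, infer Q.
One disjunct, 'w', is ruled out; the other must hold.

p


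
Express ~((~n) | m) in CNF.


Step 1: Apply De Morgan: ¬((¬n) ∨ m) = ¬(¬n) ∧ ¬m.
Step 2: Eliminate any double negations (¬¬X = X).

n & (~m)


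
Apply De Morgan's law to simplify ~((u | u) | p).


De Morgan: the negation of a disjunction is the conjunction of the negations.
Distribute ~ across |, flipping it to &, and negate each literal.

((~u) & (~u)) & (~p)


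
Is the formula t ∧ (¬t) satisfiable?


Check all 2 assignments over {t}:
t | φ
-----
F | F
T | F
No assignment makes the formula true.

Unsatisfiable.


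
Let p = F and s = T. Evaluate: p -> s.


Implication is false only when antecedent is true and consequent is false.
Substitute: p=F, s=T.
F -> T evaluates to T.

T


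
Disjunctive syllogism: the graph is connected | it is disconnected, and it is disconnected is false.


Disjunctive syllogism: from (P ∨ Q) and ¬P, infer Q.
One disjunct, 'it is disconnected', is ruled out; the other must hold.

the graph is connected


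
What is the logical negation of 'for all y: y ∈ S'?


¬(for all x: φ) = there exists x: ¬φ, and ¬(there exists x: φ) = for all x: ¬φ.
Apply to the universal statement.

there exists y: NOT(y ∈ S)


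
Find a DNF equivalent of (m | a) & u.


Step 1: Distribute ∧ over ∨: (m ∨ a) ∧ u = (m ∧ u) ∨ (a ∧ u).

(m & u) | (a & u)


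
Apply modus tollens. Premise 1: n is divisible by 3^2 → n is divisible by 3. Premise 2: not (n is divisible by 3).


Modus tollens: from (P → Q) and ¬Q, infer ¬P.
Q = 'n is divisible by 3' is denied; since P → Q, P must also fail.

Not (n is divisible by 3^2).


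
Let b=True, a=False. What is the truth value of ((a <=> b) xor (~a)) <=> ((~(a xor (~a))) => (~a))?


Substitute b=True, a=False:
a <=> b = False <=> True = False
~a = True
(a <=> b) xor (~a) = False xor True = True
~a = True
a xor (~a) = False xor True = True
~(a xor (~a)) = False
~a = True
(~(a xor (~a))) => (~a) = False => True = True
((a <=> b) xor (~a)) <=> ((~(a xor (~a))) => (~a)) = True <=> True = True

True


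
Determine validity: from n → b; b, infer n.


This is affirming the consequent (fallacy). There exist truth assignments where the premises are all true but the conclusion is false.

Invalid.


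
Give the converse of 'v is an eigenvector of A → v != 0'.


The converse of (P → Q) is (Q → P). It is not in general equivalent to the original.
Here P = 'v is an eigenvector of A' and Q = 'v != 0'.

If v != 0, then v is an eigenvector of A.


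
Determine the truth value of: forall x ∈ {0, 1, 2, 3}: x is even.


Evaluate the predicate on each element: 0:True, 1:False, 2:True, 3:False.
Counterexample x = 1 fails the predicate.

False


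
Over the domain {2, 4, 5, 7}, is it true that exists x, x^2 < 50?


Evaluate the predicate on each element: 2:True, 4:True, 5:True, 7:True.
Witness x = 2 satisfies the predicate.

True


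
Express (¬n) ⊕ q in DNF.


Step 1: (¬n) ⊕ q is true exactly when they disagree: ((¬n) ∧ ¬q) ∨ (¬(¬n) ∧ q).
Step 2: Eliminate any double negations (¬¬X = X).

((¬n) ∧ (¬q)) ∨ (n ∧ q)


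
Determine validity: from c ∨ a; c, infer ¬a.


This is affirming a disjunct (fallacy). There exist truth assignments where the premises are all true but the conclusion is false.

Invalid.


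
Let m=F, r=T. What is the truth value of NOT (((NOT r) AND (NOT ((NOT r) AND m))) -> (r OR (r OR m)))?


Substitute m=F, r=T:
NOT r = F
NOT r = F
(NOT r) AND m = F AND F = F
NOT ((NOT r) AND m) = T
(NOT r) AND (NOT ((NOT r) AND m)) = F AND T = F
r OR m = T OR F = T
r OR (r OR m) = T OR T = T
((NOT r) AND (NOT ((NOT r) AND m))) -> (r OR (r OR m)) = F -> T = T
NOT (((NOT r) AND (NOT ((NOT r) AND m))) -> (r OR (r OR m))) = F

F


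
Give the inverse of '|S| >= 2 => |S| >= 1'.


The inverse of (P → Q) is (¬P → ¬Q). It is equivalent to the converse, not to the original.
Here P = '|S| >= 2' and Q = '|S| >= 1'.

If not (|S| >= 2), then not (|S| >= 1).


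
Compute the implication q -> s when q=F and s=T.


Implication is false only when antecedent is true and consequent is false.
Substitute: q=F, s=T.
F -> T evaluates to T.

T


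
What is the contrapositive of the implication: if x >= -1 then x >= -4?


The contrapositive of (P → Q) is (¬Q → ¬P); it is logically equivalent to the original.
Here P = 'x >= -1' and Q = 'x >= -4'.

If not (x >= -4), then not (x >= -1).


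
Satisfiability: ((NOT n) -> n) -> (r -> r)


Search for a satisfying assignment over {n, r}.
Try n=F, r=F: the formula evaluates to T.
A satisfying assignment exists.

Satisfiable.


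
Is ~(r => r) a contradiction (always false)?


Truth table over {r}:
r | φ
-----
False | False
True | False
Every row is false.

Yes, it is a contradiction.


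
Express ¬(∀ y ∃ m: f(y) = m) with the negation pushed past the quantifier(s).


Negation flips each quantifier (∀↔∃) and negates the inner predicate.
¬(∀ y ∃ m: φ) = ∃ y ∀ m: ¬φ.

∃ y ∀ m: ¬(f(y) = m)


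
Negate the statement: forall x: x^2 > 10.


¬(forall x: φ) = exists x: ¬φ, and ¬(exists x: φ) = forall x: ¬φ.
Apply to the universal statement.

exists x: ~(x^2 > 10)


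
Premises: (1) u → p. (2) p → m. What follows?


Hypothetical syllogism: from (P → Q) and (Q → R), infer (P → R).
Chain the two implications through the shared middle term 'p'.

u → m


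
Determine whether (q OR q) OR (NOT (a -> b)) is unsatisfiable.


Truth table over {a, b, q}:
a | b | q | φ
-------------
F | F | F | F
T | F | F | T
F | T | F | F
T | T | F | F
F | F | T | T
T | F | T | T
F | T | T | T
T | T | T | T
Satisfying assignment at row 2: a=T, b=F, q=F gives T.

No, it is not a contradiction.


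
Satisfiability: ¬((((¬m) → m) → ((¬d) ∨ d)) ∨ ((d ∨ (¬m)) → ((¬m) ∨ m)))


Check all 4 assignments over {d, m}:
d | m | φ
---------
F | F | F
T | F | F
F | T | F
T | T | F
No assignment makes the formula true.

Unsatisfiable.


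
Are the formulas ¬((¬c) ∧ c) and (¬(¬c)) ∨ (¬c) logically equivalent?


Compare truth tables:
c | φ | ψ
---------
F | T | T
T | T | T
The columns φ and ψ agree on every row.

Yes, they are logically equivalent.


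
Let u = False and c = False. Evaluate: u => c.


Implication is false only when antecedent is true and consequent is false.
Substitute: u=False, c=False.
False => False evaluates to True.

True


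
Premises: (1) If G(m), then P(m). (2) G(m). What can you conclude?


Modus ponens: from (P → Q) and P, infer Q.
P = 'G(m)' is asserted, and P → Q holds, so Q follows.

P(m).


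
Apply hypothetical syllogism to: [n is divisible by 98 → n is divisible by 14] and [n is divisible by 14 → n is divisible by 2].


Hypothetical syllogism: from (P → Q) and (Q → R), infer (P → R).
Chain the two implications through the shared middle term 'n is divisible by 14'.

n is divisible by 98 → n is divisible by 2


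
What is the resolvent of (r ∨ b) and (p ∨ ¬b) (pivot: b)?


The clauses contain complementary literals b and ¬b.
Resolution eliminates this pair and disjoins the remaining literals (merging duplicates).

(r ∨ p)


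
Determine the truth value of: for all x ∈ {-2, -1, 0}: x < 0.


Evaluate the predicate on each element: -2:T, -1:T, 0:F.
Counterexample x = 0 fails the predicate.

F


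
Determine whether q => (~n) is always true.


Build the truth table over {n, q}:
n | q | φ
---------
False | False | True
True | False | True
False | True | True
True | True | False
Counterexample at row 4: with n=True, q=True, the formula is False.

No, it is not a tautology.


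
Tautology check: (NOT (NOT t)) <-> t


Build the truth table over {t}:
t | φ
-----
F | T
T | T
Every row evaluates to true.

Yes, it is a tautology.


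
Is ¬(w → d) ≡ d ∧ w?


Compare truth tables:
d | w | φ | ψ
-------------
F | F | F | F
T | F | F | F
F | T | T | F
T | T | F | T
They differ at row 3 (d=F, w=T): φ=T but ψ=F.

No, they are not logically equivalent.


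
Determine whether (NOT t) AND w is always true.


Build the truth table over {t, w}:
t | w | φ
---------
F | F | F
T | F | F
F | T | T
T | T | F
Counterexample at row 1: with t=F, w=F, the formula is F.

No, it is not a tautology.


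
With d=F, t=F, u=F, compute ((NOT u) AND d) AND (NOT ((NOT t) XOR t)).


Substitute d=F, t=F, u=F:
NOT u = T
(NOT u) AND d = T AND F = F
NOT t = T
(NOT t) XOR t = T XOR F = T
NOT ((NOT t) XOR t) = F
((NOT u) AND d) AND (NOT ((NOT t) XOR t)) = F AND F = F

F


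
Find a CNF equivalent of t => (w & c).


Step 1: Rewrite t → (w ∧ c) as ¬t ∨ (w ∧ c).
Step 2: Distribute ∨ over ∧.

((~t) | w) & ((~t) | c)


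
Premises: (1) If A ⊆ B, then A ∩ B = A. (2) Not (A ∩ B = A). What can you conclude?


Modus tollens: from (P → Q) and ¬Q, infer ¬P.
Q = 'A ∩ B = A' is denied; since P → Q, P must also fail.

Not (A ⊆ B).


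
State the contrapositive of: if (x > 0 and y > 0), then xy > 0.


The contrapositive of (P → Q) is (¬Q → ¬P); it is logically equivalent to the original.
Here P = '(x > 0 and y > 0)' and Q = 'xy > 0'.

If not (xy > 0), then not ((x > 0 and y > 0)).


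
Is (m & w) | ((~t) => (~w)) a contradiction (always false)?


Truth table over {m, t, w}:
m | t | w | φ
-------------
False | False | False | True
True | False | False | True
False | True | False | True
True | True | False | True
False | False | True | False
True | False | True | True
False | True | True | True
True | True | True | True
Satisfying assignment at row 1: m=False, t=False, w=False gives True.

No, it is not a contradiction.


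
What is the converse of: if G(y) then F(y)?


The converse of (P → Q) is (Q → P). It is not in general equivalent to the original.
Here P = 'G(y)' and Q = 'F(y)'.

If F(y), then G(y).


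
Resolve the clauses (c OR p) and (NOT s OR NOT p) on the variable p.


The clauses contain complementary literals p and NOTp.
Resolution eliminates this pair and disjoins the remaining literals (merging duplicates).

(c OR NOT s)


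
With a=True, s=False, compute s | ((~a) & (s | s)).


Substitute a=True, s=False:
~a = False
s | s = False | False = False
(~a) & (s | s) = False & False = False
s | ((~a) & (s | s)) = False | False = False

False


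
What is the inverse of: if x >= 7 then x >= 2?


The inverse of (P → Q) is (¬P → ¬Q). It is equivalent to the converse, not to the original.
Here P = 'x >= 7' and Q = 'x >= 2'.

If not (x >= 7), then not (x >= 2).


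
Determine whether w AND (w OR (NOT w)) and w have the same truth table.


Compare truth tables:
w | φ | ψ
---------
F | F | F
T | T | T
The columns φ and ψ agree on every row.

Yes, they are logically equivalent.


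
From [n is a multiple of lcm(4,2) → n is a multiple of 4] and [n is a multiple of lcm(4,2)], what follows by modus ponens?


Modus ponens: from (P → Q) and P, infer Q.
P = 'n is a multiple of lcm(4,2)' is asserted, and P → Q holds, so Q follows.

n is a multiple of 4.


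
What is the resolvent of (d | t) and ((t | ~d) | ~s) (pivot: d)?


The clauses contain complementary literals d and ~d.
Resolution eliminates this pair and disjoins the remaining literals (merging duplicates).

(t | ~s)


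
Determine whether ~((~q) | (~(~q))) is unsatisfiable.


Truth table over {q}:
q | φ
-----
False | False
True | False
Every row is false.

Yes, it is a contradiction.


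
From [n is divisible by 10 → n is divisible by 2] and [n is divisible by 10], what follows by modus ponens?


Modus ponens: from (P → Q) and P, infer Q.
P = 'n is divisible by 10' is asserted, and P → Q holds, so Q follows.

n is divisible by 2.


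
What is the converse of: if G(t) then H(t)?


The converse of (P → Q) is (Q → P). It is not in general equivalent to the original.
Here P = 'G(t)' and Q = 'H(t)'.

If H(t), then G(t).


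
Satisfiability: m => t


Search for a satisfying assignment over {m, t}.
Try m=False, t=False: the formula evaluates to True.
A satisfying assignment exists.

Satisfiable.


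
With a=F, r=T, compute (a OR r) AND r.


Substitute a=F, r=T:
a OR r = F OR T = T
(a OR r) AND r = T AND T = T

T
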